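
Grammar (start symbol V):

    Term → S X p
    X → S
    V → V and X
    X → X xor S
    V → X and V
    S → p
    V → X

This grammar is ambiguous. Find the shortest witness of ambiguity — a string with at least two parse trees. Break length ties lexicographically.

p and p

length 1: no string has ≥2 trees
length 3: p and p has 2 parse trees

Two derivations of p and p:
  V ⇒ V and X ⇒ X and X ⇒ S and X ⇒ p and X ⇒ p and S ⇒ p and p
  V ⇒ X and V ⇒ S and V ⇒ p and V ⇒ p and X ⇒ p and S ⇒ p and p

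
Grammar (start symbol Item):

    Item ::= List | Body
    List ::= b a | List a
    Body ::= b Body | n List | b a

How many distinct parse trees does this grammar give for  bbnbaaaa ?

Parse trees for bbnbaaaa:
  [Item [Body b [Body b [Body n [List [List [List [List b a] a] a] a]]]]]

1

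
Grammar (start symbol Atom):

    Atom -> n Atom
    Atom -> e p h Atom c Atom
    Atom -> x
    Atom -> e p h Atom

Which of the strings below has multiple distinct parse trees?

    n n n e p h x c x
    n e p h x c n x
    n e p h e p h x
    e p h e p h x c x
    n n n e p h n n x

n n n e p h x c x: 1 tree
n e p h x c n x: 1 tree
n e p h e p h x: 1 tree
e p h e p h x c x: 2 trees
n n n e p h n n x: 1 tree

e p h e p h x c x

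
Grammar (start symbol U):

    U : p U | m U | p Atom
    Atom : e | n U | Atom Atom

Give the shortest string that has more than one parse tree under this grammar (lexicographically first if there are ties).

length 2: no string has ≥2 trees
length 3: no string has ≥2 trees
length 4: p e e e has 2 parse trees

Two derivations of p e e e:
  U ⇒ p Atom ⇒ p Atom Atom ⇒ p e Atom ⇒ p e Atom Atom ⇒ p e e Atom ⇒ p e e e
  U ⇒ p Atom ⇒ p Atom Atom ⇒ p Atom Atom Atom ⇒ p e Atom Atom ⇒ p e e Atom ⇒ p e e e

p e e e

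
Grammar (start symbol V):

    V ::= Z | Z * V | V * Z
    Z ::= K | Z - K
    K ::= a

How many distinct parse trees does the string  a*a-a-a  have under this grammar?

2

Parse trees for a*a-a-a:
  [V [Z [K a]] * [V [Z [Z [Z [K a]] - [K a]] - [K a]]]]
  [V [V [Z [K a]]] * [Z [Z [Z [K a]] - [K a]] - [K a]]]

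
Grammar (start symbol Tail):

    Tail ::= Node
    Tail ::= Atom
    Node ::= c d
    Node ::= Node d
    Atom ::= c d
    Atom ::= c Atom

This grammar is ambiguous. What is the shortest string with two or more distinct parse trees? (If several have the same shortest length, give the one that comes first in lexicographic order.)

c d

length 2: c d has 2 parse trees

Two derivations of c d:
  Tail ⇒ Node ⇒ c d
  Tail ⇒ Atom ⇒ c d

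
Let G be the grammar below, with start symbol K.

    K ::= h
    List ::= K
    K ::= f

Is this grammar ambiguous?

Unambiguous

(List is unreachable from K, so its rules don't affect L(K).) Restricted to the reachable nonterminals, every rule has the form A → t or A → t B, and no two rules for the same A share a first terminal. The grammar encodes a DFA — one run per string.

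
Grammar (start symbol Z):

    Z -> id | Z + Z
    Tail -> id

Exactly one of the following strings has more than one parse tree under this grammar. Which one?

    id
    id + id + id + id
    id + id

id: 1 tree
id + id + id + id: 5 trees
id + id: 1 tree

id + id + id + id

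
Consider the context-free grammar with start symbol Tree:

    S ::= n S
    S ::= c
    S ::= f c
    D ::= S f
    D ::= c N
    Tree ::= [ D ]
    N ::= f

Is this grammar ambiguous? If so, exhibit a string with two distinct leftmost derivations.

Ambiguous

Witness: [ c f ]

Derivation 1: Tree ⇒ [ D ] ⇒ [ S f ] ⇒ [ c f ]
Derivation 2: Tree ⇒ [ D ] ⇒ [ c N ] ⇒ [ c f ]

Two distinct leftmost derivations for the same string.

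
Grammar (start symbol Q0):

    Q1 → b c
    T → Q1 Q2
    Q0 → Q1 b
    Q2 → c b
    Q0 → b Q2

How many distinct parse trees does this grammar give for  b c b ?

2

Parse trees for b c b:
  [Q0 [Q1 b c] b]
  [Q0 b [Q2 c b]]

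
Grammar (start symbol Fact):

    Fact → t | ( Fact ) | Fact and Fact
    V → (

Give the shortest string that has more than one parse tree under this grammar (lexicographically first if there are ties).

length 1: no string has ≥2 trees
length 3: no string has ≥2 trees
length 5: t and t and t has 2 parse trees

Two derivations of t and t and t:
  Fact ⇒ Fact and Fact ⇒ t and Fact ⇒ t and Fact and Fact ⇒ t and t and Fact ⇒ t and t and t
  Fact ⇒ Fact and Fact ⇒ Fact and Fact and Fact ⇒ t and Fact and Fact ⇒ t and t and Fact ⇒ t and t and t

t and t and t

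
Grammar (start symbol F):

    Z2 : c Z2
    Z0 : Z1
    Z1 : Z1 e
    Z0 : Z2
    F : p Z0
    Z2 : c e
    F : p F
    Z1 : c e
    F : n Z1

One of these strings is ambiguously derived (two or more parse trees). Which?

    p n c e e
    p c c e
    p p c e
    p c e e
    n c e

p n c e e: 1 tree
p c c e: 1 tree
p p c e: 2 trees
p c e e: 1 tree
n c e: 1 tree

p p c e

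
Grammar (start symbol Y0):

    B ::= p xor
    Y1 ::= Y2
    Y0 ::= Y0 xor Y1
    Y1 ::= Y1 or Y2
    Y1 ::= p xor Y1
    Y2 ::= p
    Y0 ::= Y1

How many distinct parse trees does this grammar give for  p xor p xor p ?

4

Parse trees for p xor p xor p:
  [Y0 [Y0 [Y1 [Y2 p]]] xor [Y1 p xor [Y1 [Y2 p]]]]
  [Y0 [Y0 [Y0 [Y1 [Y2 p]]] xor [Y1 [Y2 p]]] xor [Y1 [Y2 p]]]
  [Y0 [Y0 [Y1 p xor [Y1 [Y2 p]]]] xor [Y1 [Y2 p]]]
  [Y0 [Y1 p xor [Y1 p xor [Y1 [Y2 p]]]]]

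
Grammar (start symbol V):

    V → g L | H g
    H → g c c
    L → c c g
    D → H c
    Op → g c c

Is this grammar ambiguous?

Witness: g c c g

Derivation 1: V ⇒ g L ⇒ g c c g
Derivation 2: V ⇒ H g ⇒ g c c g

Two distinct leftmost derivations for the same string.

Ambiguous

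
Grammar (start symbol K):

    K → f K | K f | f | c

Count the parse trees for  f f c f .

Parse trees for f f c f:
  [K f [K f [K [K c] f]]]
  [K f [K [K f [K c]] f]]
  [K [K f [K f [K c]]] f]

3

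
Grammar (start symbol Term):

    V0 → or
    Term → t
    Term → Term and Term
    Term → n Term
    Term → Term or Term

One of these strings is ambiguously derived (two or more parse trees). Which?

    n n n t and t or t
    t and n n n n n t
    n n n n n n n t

n n n t and t or t: 14 trees
t and n n n n n t: 1 tree
n n n n n n n t: 1 tree

n n n t and t or t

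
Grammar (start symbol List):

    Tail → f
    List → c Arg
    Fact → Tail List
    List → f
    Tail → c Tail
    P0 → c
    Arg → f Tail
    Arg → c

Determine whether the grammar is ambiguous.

(Fact, P0 are unreachable from List, so their rules don't affect L(List).) Each reachable nonterminal has at most one production per leading terminal, and all productions are right-linear; the derivation is determined token-by-token.

Unambiguous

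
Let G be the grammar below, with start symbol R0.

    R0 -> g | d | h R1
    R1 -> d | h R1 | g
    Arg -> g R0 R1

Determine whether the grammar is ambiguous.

Unambiguous

(Arg is unreachable from R0, so its rules don't affect L(R0).) The reachable rules are right-linear with at most one rule per (nonterminal, next-terminal) pair. Each input token forces the next rule, so parsing is deterministic.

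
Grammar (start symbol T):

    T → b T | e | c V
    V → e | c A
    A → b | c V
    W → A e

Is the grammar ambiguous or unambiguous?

Unambiguous

(W is unreachable from T, so its rules don't affect L(T).) The reachable rules are right-linear with at most one rule per (nonterminal, next-terminal) pair. Each input token forces the next rule, so parsing is deterministic.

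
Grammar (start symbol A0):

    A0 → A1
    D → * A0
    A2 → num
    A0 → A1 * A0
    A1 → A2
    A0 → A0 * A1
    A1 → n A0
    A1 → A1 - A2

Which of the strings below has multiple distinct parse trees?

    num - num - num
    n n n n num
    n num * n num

num - num - num: 1 tree
n n n n num: 1 tree
n num * n num: 4 trees

n num * n num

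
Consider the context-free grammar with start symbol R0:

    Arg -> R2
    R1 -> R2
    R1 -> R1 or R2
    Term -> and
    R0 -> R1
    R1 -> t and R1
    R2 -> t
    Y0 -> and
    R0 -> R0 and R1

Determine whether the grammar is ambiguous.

Witness: t and t

Derivation 1: R0 ⇒ R1 ⇒ t and R1 ⇒ t and R2 ⇒ t and t
Derivation 2: R0 ⇒ R0 and R1 ⇒ R1 and R1 ⇒ R2 and R1 ⇒ t and R1 ⇒ t and R2 ⇒ t and t

Two distinct leftmost derivations for the same string.

Ambiguous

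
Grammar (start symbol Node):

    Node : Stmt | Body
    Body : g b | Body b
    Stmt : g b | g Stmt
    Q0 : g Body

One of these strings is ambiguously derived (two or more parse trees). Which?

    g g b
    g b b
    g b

g g b: 1 tree
g b b: 1 tree
g b: 2 trees

g b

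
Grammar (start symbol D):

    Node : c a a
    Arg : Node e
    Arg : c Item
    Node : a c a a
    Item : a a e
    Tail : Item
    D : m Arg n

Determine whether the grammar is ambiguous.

Witness: m c a a e n

Derivation 1: D ⇒ m Arg n ⇒ m Node e n ⇒ m c a a e n
Derivation 2: D ⇒ m Arg n ⇒ m c Item n ⇒ m c a a e n

Two distinct leftmost derivations for the same string.

Ambiguous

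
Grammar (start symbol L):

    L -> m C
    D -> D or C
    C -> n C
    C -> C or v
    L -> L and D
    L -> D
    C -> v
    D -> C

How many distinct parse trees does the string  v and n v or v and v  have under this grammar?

3

Parse trees for v and n v or v and v:
  [L [L [L [D [C v]]] and [D [D [C n [C v]]] or [C v]]] and [D [C v]]]
  [L [L [L [D [C v]]] and [D [C n [C [C v] or v]]]] and [D [C v]]]
  [L [L [L [D [C v]]] and [D [C [C n [C v]] or v]]] and [D [C v]]]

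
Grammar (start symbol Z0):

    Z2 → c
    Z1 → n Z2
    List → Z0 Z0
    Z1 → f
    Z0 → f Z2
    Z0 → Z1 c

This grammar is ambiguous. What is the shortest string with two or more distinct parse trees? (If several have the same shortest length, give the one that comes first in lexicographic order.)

f c

length 2: f c has 2 parse trees

Two derivations of f c:
  Z0 ⇒ f Z2 ⇒ f c
  Z0 ⇒ Z1 c ⇒ f c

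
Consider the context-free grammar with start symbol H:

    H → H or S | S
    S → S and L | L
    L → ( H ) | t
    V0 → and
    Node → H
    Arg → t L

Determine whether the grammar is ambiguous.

Unambiguous

(V0, Node, Arg are unreachable from H, so their rules don't affect L(H).) This is a standard precedence ladder (H over S over L), with each level left-recursive on its own operator ('or' at H, 'and' at S). That structure is LR(1), hence unambiguous.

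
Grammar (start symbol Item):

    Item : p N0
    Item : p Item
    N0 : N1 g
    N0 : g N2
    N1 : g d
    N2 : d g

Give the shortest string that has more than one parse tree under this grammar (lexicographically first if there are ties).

length 4: p g d g has 2 parse trees

Two derivations of p g d g:
  Item ⇒ p N0 ⇒ p N1 g ⇒ p g d g
  Item ⇒ p N0 ⇒ p g N2 ⇒ p g d g

p g d g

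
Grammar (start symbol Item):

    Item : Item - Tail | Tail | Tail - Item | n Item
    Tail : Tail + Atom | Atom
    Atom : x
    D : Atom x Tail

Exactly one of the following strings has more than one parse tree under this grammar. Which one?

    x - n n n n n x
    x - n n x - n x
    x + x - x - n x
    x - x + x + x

x - x + x + x

x - n n n n n x: 1 tree
x - n n x - n x: 1 tree
x + x - x - n x: 1 tree
x - x + x + x: 2 trees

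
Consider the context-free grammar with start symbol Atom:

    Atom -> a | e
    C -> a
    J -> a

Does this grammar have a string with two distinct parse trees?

Only Atom is reachable from Atom; ignoring the rest: Each reachable nonterminal has at most one production per leading terminal, and all productions are right-linear; the derivation is determined token-by-token.

Unambiguous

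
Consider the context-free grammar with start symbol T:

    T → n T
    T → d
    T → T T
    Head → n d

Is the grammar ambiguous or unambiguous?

Witness: d d d

Derivation 1: T ⇒ T T ⇒ d T ⇒ d T T ⇒ d d T ⇒ d d d
Derivation 2: T ⇒ T T ⇒ T T T ⇒ d T T ⇒ d d T ⇒ d d d

Two distinct leftmost derivations for the same string.

Ambiguous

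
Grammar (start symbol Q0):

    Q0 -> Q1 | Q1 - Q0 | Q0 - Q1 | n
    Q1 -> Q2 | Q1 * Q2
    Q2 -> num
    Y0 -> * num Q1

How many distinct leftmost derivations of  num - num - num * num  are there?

Parse trees for num - num - num * num:
  [Q0 [Q1 [Q2 num]] - [Q0 [Q1 [Q2 num]] - [Q0 [Q1 [Q1 [Q2 num]] * [Q2 num]]]]]
  [Q0 [Q1 [Q2 num]] - [Q0 [Q0 [Q1 [Q2 num]]] - [Q1 [Q1 [Q2 num]] * [Q2 num]]]]
  [Q0 [Q0 [Q1 [Q2 num]] - [Q0 [Q1 [Q2 num]]]] - [Q1 [Q1 [Q2 num]] * [Q2 num]]]
  [Q0 [Q0 [Q0 [Q1 [Q2 num]]] - [Q1 [Q2 num]]] - [Q1 [Q1 [Q2 num]] * [Q2 num]]]

4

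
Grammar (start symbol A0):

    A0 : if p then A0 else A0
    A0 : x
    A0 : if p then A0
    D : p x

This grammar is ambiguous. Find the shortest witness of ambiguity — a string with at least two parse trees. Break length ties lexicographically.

length 1: no string has ≥2 trees
length 4: no string has ≥2 trees
length 6: no string has ≥2 trees
length 7: no string has ≥2 trees
length 9: if p then if p then x else x has 2 parse trees

Two derivations of if p then if p then x else x:
  A0 ⇒ if p then A0 else A0 ⇒ if p then if p then A0 else A0 ⇒ if p then if p then x else A0 ⇒ if p then if p then x else x
  A0 ⇒ if p then A0 ⇒ if p then if p then A0 else A0 ⇒ if p then if p then x else A0 ⇒ if p then if p then x else x

if p then if p then x else x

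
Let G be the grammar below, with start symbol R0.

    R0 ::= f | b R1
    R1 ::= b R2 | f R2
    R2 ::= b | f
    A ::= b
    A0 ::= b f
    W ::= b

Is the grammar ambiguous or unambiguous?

Unambiguous

(A, A0, W are unreachable from R0, so their rules don't affect L(R0).) The reachable rules are right-linear with at most one rule per (nonterminal, next-terminal) pair. Each input token forces the next rule, so parsing is deterministic.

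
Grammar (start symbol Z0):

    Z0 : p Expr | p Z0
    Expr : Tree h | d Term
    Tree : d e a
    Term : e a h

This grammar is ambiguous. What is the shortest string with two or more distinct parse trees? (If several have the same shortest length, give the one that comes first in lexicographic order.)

p d e a h

length 5: p d e a h has 2 parse trees

Two derivations of p d e a h:
  Z0 ⇒ p Expr ⇒ p Tree h ⇒ p d e a h
  Z0 ⇒ p Expr ⇒ p d Term ⇒ p d e a h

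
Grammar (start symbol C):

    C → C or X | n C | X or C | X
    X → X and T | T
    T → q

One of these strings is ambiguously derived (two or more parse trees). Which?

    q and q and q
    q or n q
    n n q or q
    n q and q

q and q and q: 1 tree
q or n q: 1 tree
n n q or q: 4 trees
n q and q: 1 tree

n n q or q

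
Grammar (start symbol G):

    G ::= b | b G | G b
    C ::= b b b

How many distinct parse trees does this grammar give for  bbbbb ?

16

Parse trees for bbbbb (showing first 6 of 16):
  [G b [G b [G b [G b [G b]]]]]
  [G b [G b [G b [G [G b] b]]]]
  [G b [G b [G [G b [G b]] b]]]
  [G b [G b [G [G [G b] b] b]]]
  [G b [G [G b [G b [G b]]] b]]
  [G b [G [G b [G [G b] b]] b]]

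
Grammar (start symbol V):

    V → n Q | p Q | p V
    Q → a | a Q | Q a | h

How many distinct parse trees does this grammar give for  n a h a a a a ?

5

Parse trees for n a h a a a a:
  [V n [Q a [Q [Q [Q [Q [Q h] a] a] a] a]]]
  [V n [Q [Q a [Q [Q [Q [Q h] a] a] a]] a]]
  [V n [Q [Q [Q a [Q [Q [Q h] a] a]] a] a]]
  [V n [Q [Q [Q [Q a [Q [Q h] a]] a] a] a]]
  [V n [Q [Q [Q [Q [Q a [Q h]] a] a] a] a]]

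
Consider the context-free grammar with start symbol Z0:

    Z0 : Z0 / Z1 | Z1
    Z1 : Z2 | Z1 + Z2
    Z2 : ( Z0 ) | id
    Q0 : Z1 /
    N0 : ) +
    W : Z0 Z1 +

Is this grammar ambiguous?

(Q0, N0, W are unreachable from Z0, so their rules don't affect L(Z0).) The grammar is stratified — Z0 handles '/' (left-recursive), Z1 handles '+', Z2 atoms. Each operator has a fixed associativity and precedence level, so every string has one parse.

Unambiguous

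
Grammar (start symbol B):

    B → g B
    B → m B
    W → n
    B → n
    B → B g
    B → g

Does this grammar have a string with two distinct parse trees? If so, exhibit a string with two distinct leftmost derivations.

Ambiguous

Witness: g g

Derivation 1: B ⇒ g B ⇒ g g
Derivation 2: B ⇒ B g ⇒ g g

Two distinct leftmost derivations for the same string.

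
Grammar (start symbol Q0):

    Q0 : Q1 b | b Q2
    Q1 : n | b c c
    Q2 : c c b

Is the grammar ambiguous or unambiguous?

Ambiguous

Witness: b c c b

Derivation 1: Q0 ⇒ Q1 b ⇒ b c c b
Derivation 2: Q0 ⇒ b Q2 ⇒ b c c b

Two distinct leftmost derivations for the same string.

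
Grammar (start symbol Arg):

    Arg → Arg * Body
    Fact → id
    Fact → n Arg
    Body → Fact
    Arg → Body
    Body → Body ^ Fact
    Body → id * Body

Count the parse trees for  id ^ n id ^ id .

Parse trees for id ^ n id ^ id:
  [Arg [Body [Body [Fact id]] ^ [Fact n [Arg [Body [Body [Fact id]] ^ [Fact id]]]]]]
  [Arg [Body [Body [Body [Fact id]] ^ [Fact n [Arg [Body [Fact id]]]]] ^ [Fact id]]]

2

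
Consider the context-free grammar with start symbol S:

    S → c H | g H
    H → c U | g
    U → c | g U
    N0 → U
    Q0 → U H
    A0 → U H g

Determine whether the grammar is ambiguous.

Only S, H, U are reachable from S; ignoring the rest: Each reachable nonterminal has at most one production per leading terminal, and all productions are right-linear; the derivation is determined token-by-token.

Unambiguous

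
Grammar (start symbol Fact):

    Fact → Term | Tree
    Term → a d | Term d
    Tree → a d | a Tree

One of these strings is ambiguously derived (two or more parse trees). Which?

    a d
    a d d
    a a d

a d

a d: 2 trees
a d d: 1 tree
a a d: 1 tree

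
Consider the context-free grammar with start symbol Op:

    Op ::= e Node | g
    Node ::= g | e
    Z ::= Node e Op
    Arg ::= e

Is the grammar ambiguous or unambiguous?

Only Op, Node are reachable from Op; ignoring the rest: Restricted to the reachable nonterminals, every rule has the form A → t or A → t B, and no two rules for the same A share a first terminal. The grammar encodes a DFA — one run per string.

Unambiguous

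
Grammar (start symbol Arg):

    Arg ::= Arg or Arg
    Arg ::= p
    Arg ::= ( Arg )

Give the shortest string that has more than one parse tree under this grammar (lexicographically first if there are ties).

length 1: no string has ≥2 trees
length 3: no string has ≥2 trees
length 5: p or p or p has 2 parse trees

Two derivations of p or p or p:
  Arg ⇒ Arg or Arg ⇒ Arg or Arg or Arg ⇒ p or Arg or Arg ⇒ p or p or Arg ⇒ p or p or p
  Arg ⇒ Arg or Arg ⇒ p or Arg ⇒ p or Arg or Arg ⇒ p or p or Arg ⇒ p or p or p

p or p or p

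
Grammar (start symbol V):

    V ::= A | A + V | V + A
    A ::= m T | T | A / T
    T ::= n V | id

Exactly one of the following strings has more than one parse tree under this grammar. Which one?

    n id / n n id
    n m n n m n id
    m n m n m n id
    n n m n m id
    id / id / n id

n id / n n id: 2 trees
n m n n m n id: 1 tree
m n m n m n id: 1 tree
n n m n m id: 1 tree
id / id / n id: 1 tree

n id / n n id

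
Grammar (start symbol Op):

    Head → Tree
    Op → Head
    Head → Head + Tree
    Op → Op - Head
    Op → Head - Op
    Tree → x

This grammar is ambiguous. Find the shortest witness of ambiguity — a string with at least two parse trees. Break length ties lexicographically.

length 1: no string has ≥2 trees
length 3: x - x has 2 parse trees

Two derivations of x - x:
  Op ⇒ Op - Head ⇒ Head - Head ⇒ Tree - Head ⇒ x - Head ⇒ x - Tree ⇒ x - x
  Op ⇒ Head - Op ⇒ Tree - Op ⇒ x - Op ⇒ x - Head ⇒ x - Tree ⇒ x - x

x - x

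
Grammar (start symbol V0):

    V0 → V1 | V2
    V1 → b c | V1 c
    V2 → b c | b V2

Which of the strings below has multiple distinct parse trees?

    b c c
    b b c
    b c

b c

b c c: 1 tree
b b c: 1 tree
b c: 2 trees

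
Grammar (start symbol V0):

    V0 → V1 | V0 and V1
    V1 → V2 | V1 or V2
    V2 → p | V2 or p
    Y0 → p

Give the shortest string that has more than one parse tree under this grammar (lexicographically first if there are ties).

p or p

length 1: no string has ≥2 trees
length 3: p or p has 2 parse trees

Two derivations of p or p:
  V0 ⇒ V1 ⇒ V2 ⇒ V2 or p ⇒ p or p
  V0 ⇒ V1 ⇒ V1 or V2 ⇒ V2 or V2 ⇒ p or V2 ⇒ p or p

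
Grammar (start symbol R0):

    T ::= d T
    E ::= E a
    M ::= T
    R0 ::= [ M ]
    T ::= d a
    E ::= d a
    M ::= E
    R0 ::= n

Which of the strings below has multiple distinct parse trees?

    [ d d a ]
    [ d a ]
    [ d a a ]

[ d a ]

[ d d a ]: 1 tree
[ d a ]: 2 trees
[ d a a ]: 1 tree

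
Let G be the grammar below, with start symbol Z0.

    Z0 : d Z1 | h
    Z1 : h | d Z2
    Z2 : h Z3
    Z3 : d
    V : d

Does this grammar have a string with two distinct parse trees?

Unambiguous

(V is unreachable from Z0, so its rules don't affect L(Z0).) Restricted to the reachable nonterminals, every rule has the form A → t or A → t B, and no two rules for the same A share a first terminal. The grammar encodes a DFA — one run per string.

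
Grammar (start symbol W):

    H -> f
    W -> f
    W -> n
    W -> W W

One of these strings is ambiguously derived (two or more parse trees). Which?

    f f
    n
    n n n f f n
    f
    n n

n n n f f n

f f: 1 tree
n: 1 tree
n n n f f n: 42 trees
f: 1 tree
n n: 1 tree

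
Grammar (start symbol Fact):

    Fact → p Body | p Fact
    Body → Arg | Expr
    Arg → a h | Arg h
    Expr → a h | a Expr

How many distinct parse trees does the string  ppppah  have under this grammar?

2

Parse trees for ppppah:
  [Fact p [Fact p [Fact p [Fact p [Body [Arg a h]]]]]]
  [Fact p [Fact p [Fact p [Fact p [Body [Expr a h]]]]]]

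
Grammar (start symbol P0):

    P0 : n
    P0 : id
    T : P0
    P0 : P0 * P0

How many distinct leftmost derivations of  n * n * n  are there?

2

Parse trees for n * n * n:
  [P0 [P0 n] * [P0 [P0 n] * [P0 n]]]
  [P0 [P0 [P0 n] * [P0 n]] * [P0 n]]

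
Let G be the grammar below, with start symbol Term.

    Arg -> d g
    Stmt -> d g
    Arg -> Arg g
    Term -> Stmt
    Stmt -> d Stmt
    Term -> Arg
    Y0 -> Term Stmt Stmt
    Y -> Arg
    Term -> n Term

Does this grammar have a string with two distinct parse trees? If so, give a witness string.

Witness: d g

Derivation 1: Term ⇒ Stmt ⇒ d g
Derivation 2: Term ⇒ Arg ⇒ d g

Two distinct leftmost derivations for the same string.

Ambiguous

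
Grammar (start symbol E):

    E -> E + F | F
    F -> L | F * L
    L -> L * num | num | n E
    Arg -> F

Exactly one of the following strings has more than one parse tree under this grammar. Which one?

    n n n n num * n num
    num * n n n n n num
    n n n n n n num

n n n n num * n num: 5 trees
num * n n n n n num: 1 tree
n n n n n n num: 1 tree

n n n n num * n num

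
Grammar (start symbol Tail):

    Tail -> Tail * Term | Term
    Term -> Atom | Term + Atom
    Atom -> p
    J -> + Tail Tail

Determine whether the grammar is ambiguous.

Only Tail, Term, Atom are reachable from Tail; ignoring the rest: The grammar is stratified — Tail handles '*' (left-recursive), Term handles '+', Atom atoms. Each operator has a fixed associativity and precedence level, so every string has one parse.

Unambiguous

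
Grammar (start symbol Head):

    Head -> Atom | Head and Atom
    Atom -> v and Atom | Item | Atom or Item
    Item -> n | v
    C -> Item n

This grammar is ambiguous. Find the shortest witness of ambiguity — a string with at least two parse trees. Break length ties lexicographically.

v and n

length 1: no string has ≥2 trees
length 3: v and n has 2 parse trees

Two derivations of v and n:
  Head ⇒ Atom ⇒ v and Atom ⇒ v and Item ⇒ v and n
  Head ⇒ Head and Atom ⇒ Atom and Atom ⇒ Item and Atom ⇒ v and Atom ⇒ v and Item ⇒ v and n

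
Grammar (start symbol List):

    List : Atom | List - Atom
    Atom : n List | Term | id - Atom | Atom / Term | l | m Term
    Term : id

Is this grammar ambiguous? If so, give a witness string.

Witness: id - id

Derivation 1: List ⇒ Atom ⇒ id - Atom ⇒ id - Term ⇒ id - id
Derivation 2: List ⇒ List - Atom ⇒ Atom - Atom ⇒ Term - Atom ⇒ id - Atom ⇒ id - Term ⇒ id - id

Two distinct leftmost derivations for the same string.

Ambiguous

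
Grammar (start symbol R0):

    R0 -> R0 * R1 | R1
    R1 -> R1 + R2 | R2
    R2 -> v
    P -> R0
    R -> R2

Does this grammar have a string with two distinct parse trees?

Unambiguous

(P, R are unreachable from R0, so their rules don't affect L(R0).) The grammar is stratified — R0 handles '*' (left-recursive), R1 handles '+', R2 atoms. Each operator has a fixed associativity and precedence level, so every string has one parse.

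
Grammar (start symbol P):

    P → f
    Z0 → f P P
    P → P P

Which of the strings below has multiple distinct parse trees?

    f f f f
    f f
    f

f f f f: 5 trees
f f: 1 tree
f: 1 tree

f f f f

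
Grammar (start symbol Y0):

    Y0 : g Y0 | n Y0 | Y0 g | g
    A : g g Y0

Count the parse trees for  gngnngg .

7

Parse trees for gngnngg:
  [Y0 g [Y0 n [Y0 g [Y0 n [Y0 n [Y0 g [Y0 g]]]]]]]
  [Y0 g [Y0 n [Y0 g [Y0 n [Y0 n [Y0 [Y0 g] g]]]]]]
  [Y0 g [Y0 n [Y0 g [Y0 n [Y0 [Y0 n [Y0 g]] g]]]]]
  [Y0 g [Y0 n [Y0 g [Y0 [Y0 n [Y0 n [Y0 g]]] g]]]]
  [Y0 g [Y0 n [Y0 [Y0 g [Y0 n [Y0 n [Y0 g]]]] g]]]
  [Y0 g [Y0 [Y0 n [Y0 g [Y0 n [Y0 n [Y0 g]]]]] g]]
  [Y0 [Y0 g [Y0 n [Y0 g [Y0 n [Y0 n [Y0 g]]]]]] g]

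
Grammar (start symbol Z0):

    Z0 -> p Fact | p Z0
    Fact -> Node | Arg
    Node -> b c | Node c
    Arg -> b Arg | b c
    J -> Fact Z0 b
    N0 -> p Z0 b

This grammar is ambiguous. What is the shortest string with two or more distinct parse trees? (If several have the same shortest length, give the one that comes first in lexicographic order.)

length 3: p b c has 2 parse trees

Two derivations of p b c:
  Z0 ⇒ p Fact ⇒ p Node ⇒ p b c
  Z0 ⇒ p Fact ⇒ p Arg ⇒ p b c

p b c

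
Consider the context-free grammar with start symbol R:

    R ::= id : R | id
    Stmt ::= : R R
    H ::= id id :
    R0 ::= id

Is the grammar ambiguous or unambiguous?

Unambiguous

Only R is reachable from R; ignoring the rest: Right-recursive list with a separator: after each atom, whether the separator follows determines the rule. One parse per string.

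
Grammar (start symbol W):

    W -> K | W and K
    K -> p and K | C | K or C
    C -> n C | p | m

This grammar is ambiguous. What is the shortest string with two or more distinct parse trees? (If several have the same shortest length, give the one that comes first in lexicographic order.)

p and m

length 1: no string has ≥2 trees
length 2: no string has ≥2 trees
length 3: p and m has 2 parse trees

Two derivations of p and m:
  W ⇒ K ⇒ p and K ⇒ p and C ⇒ p and m
  W ⇒ W and K ⇒ K and K ⇒ C and K ⇒ p and K ⇒ p and C ⇒ p and m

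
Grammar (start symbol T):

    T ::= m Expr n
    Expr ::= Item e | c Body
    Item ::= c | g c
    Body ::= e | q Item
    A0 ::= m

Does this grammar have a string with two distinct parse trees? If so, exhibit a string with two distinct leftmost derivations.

Witness: m c e n

Derivation 1: T ⇒ m Expr n ⇒ m Item e n ⇒ m c e n
Derivation 2: T ⇒ m Expr n ⇒ m c Body n ⇒ m c e n

Two distinct leftmost derivations for the same string.

Ambiguous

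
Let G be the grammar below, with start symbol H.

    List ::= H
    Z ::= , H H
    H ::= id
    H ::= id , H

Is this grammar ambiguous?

Only H is reachable from H; ignoring the rest: Right-recursive list with a separator: after each atom, whether the separator follows determines the rule. One parse per string.

Unambiguous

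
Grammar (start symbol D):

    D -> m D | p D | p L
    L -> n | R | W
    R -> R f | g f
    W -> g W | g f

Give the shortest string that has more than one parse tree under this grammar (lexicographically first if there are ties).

p g f

length 2: no string has ≥2 trees
length 3: p g f has 2 parse trees

Two derivations of p g f:
  D ⇒ p L ⇒ p R ⇒ p g f
  D ⇒ p L ⇒ p W ⇒ p g f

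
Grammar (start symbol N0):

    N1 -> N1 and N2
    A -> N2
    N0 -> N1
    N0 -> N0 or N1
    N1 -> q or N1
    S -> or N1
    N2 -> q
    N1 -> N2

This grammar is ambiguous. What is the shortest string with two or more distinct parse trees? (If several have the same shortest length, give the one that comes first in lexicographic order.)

length 1: no string has ≥2 trees
length 3: q or q has 2 parse trees

Two derivations of q or q:
  N0 ⇒ N1 ⇒ q or N1 ⇒ q or N2 ⇒ q or q
  N0 ⇒ N0 or N1 ⇒ N1 or N1 ⇒ N2 or N1 ⇒ q or N1 ⇒ q or N2 ⇒ q or q

q or q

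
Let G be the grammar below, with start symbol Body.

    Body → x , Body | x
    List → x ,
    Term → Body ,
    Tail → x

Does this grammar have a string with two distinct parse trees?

(List, Term, Tail are unreachable from Body, so their rules don't affect L(Body).) The reachable grammar is A → atom sep A | atom. Each atom is followed by either the separator (recurse) or end-of-string (stop) — no choice point.

Unambiguous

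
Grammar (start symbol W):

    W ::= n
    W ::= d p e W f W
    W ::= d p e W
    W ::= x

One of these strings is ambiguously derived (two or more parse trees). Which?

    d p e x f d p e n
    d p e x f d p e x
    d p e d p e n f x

d p e d p e n f x

d p e x f d p e n: 1 tree
d p e x f d p e x: 1 tree
d p e d p e n f x: 2 trees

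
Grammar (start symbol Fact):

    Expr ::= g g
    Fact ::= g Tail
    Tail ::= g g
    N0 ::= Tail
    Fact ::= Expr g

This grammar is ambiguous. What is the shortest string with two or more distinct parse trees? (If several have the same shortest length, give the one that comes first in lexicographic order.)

g g g

length 3: g g g has 2 parse trees

Two derivations of g g g:
  Fact ⇒ g Tail ⇒ g g g
  Fact ⇒ Expr g ⇒ g g g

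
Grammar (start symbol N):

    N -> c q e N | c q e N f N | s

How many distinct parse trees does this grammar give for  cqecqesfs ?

2

Parse trees for cqecqesfs:
  [N c q e [N c q e [N s] f [N s]]]
  [N c q e [N c q e [N s]] f [N s]]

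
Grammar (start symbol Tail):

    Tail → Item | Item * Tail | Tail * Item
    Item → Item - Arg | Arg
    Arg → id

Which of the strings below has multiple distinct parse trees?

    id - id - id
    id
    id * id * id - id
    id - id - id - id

id - id - id: 1 tree
id: 1 tree
id * id * id - id: 4 trees
id - id - id - id: 1 tree

id * id * id - id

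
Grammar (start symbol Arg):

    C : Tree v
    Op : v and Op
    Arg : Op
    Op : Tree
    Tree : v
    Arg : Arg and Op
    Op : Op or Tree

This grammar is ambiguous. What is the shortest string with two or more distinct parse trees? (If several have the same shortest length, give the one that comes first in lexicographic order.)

v and v

length 1: no string has ≥2 trees
length 3: v and v has 2 parse trees

Two derivations of v and v:
  Arg ⇒ Op ⇒ v and Op ⇒ v and Tree ⇒ v and v
  Arg ⇒ Arg and Op ⇒ Op and Op ⇒ Tree and Op ⇒ v and Op ⇒ v and Tree ⇒ v and v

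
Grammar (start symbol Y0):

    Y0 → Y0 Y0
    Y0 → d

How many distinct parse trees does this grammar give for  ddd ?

Parse trees for ddd:
  [Y0 [Y0 d] [Y0 [Y0 d] [Y0 d]]]
  [Y0 [Y0 [Y0 d] [Y0 d]] [Y0 d]]

2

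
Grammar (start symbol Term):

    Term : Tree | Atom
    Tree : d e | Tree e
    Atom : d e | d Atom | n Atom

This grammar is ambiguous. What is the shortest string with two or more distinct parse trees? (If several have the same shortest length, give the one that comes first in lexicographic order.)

length 2: d e has 2 parse trees

Two derivations of d e:
  Term ⇒ Tree ⇒ d e
  Term ⇒ Atom ⇒ d e

d e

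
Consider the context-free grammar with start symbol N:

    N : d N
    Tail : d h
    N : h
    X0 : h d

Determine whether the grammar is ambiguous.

Unambiguous

Only N is reachable from N; ignoring the rest: Restricted to the reachable nonterminals, every rule has the form A → t or A → t B, and no two rules for the same A share a first terminal. The grammar encodes a DFA — one run per string.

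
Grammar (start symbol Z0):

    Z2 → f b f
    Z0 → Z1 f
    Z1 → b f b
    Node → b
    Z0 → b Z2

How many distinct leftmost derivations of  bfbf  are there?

Parse trees for bfbf:
  [Z0 [Z1 b f b] f]
  [Z0 b [Z2 f b f]]

2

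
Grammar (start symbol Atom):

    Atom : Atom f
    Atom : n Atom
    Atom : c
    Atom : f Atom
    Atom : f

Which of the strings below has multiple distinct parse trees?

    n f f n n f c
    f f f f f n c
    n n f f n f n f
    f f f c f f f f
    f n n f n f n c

n f f n n f c: 1 tree
f f f f f n c: 1 tree
n n f f n f n f: 1 tree
f f f c f f f f: 35 trees
f n n f n f n c: 1 tree

f f f c f f f f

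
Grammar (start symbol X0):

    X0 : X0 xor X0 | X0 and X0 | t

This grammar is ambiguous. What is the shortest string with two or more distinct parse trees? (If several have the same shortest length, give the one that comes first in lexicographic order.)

t and t and t

length 1: no string has ≥2 trees
length 3: no string has ≥2 trees
length 5: t and t and t has 2 parse trees

Two derivations of t and t and t:
  X0 ⇒ X0 and X0 ⇒ X0 and X0 and X0 ⇒ t and X0 and X0 ⇒ t and t and X0 ⇒ t and t and t
  X0 ⇒ X0 and X0 ⇒ t and X0 ⇒ t and X0 and X0 ⇒ t and t and X0 ⇒ t and t and t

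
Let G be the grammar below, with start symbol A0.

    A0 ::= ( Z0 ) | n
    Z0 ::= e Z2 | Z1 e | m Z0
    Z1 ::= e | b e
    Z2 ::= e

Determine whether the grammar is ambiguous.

Witness: ( e e )

Derivation 1: A0 ⇒ ( Z0 ) ⇒ ( e Z2 ) ⇒ ( e e )
Derivation 2: A0 ⇒ ( Z0 ) ⇒ ( Z1 e ) ⇒ ( e e )

Two distinct leftmost derivations for the same string.

Ambiguous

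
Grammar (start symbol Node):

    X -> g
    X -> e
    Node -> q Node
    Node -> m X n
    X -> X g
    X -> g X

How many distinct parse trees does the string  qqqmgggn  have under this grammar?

4

Parse trees for qqqmgggn:
  [Node q [Node q [Node q [Node m [X [X [X g] g] g] n]]]]
  [Node q [Node q [Node q [Node m [X [X g [X g]] g] n]]]]
  [Node q [Node q [Node q [Node m [X g [X [X g] g]] n]]]]
  [Node q [Node q [Node q [Node m [X g [X g [X g]]] n]]]]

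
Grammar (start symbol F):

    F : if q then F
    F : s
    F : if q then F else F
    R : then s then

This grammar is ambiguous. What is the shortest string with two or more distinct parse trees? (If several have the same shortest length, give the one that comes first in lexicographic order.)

length 1: no string has ≥2 trees
length 4: no string has ≥2 trees
length 6: no string has ≥2 trees
length 7: no string has ≥2 trees
length 9: if q then if q then s else s has 2 parse trees

Two derivations of if q then if q then s else s:
  F ⇒ if q then F ⇒ if q then if q then F else F ⇒ if q then if q then s else F ⇒ if q then if q then s else s
  F ⇒ if q then F else F ⇒ if q then if q then F else F ⇒ if q then if q then s else F ⇒ if q then if q then s else s

if q then if q then s else s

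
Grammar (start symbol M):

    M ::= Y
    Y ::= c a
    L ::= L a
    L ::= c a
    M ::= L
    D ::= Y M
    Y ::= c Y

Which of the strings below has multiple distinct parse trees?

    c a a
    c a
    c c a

c a

c a a: 1 tree
c a: 2 trees
c c a: 1 tree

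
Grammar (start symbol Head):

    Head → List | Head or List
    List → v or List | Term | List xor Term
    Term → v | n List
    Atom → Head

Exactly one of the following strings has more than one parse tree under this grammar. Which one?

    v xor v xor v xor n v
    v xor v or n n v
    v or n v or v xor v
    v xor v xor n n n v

v xor v xor v xor n v: 1 tree
v xor v or n n v: 1 tree
v or n v or v xor v: 9 trees
v xor v xor n n n v: 1 tree

v or n v or v xor v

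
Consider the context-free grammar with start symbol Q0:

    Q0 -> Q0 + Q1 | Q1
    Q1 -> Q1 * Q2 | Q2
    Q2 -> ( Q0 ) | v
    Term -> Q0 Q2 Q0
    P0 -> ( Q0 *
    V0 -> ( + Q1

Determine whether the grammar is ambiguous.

Only Q0, Q1, Q2 are reachable from Q0; ignoring the rest: This is a standard precedence ladder (Q0 over Q1 over Q2), with each level left-recursive on its own operator ('+' at Q0, '*' at Q1). That structure is LR(1), hence unambiguous.

Unambiguous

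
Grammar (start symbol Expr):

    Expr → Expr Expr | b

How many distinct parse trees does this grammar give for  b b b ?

Parse trees for b b b:
  [Expr [Expr b] [Expr [Expr b] [Expr b]]]
  [Expr [Expr [Expr b] [Expr b]] [Expr b]]

2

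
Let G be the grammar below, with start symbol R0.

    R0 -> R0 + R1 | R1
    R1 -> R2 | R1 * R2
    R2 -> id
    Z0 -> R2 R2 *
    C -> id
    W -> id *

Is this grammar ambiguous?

Unambiguous

(Z0, C, W are unreachable from R0, so their rules don't affect L(R0).) This is a standard precedence ladder (R0 over R1 over R2), with each level left-recursive on its own operator ('+' at R0, '*' at R1). That structure is LR(1), hence unambiguous.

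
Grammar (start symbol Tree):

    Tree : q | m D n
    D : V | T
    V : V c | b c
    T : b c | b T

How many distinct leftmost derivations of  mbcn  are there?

Parse trees for mbcn:
  [Tree m [D [V b c]] n]
  [Tree m [D [T b c]] n]

2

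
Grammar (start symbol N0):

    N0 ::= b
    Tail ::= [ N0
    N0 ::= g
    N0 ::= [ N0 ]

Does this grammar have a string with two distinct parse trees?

(Tail is unreachable from N0, so its rules don't affect L(N0).) L(N0) is { openⁿ atom closeⁿ : n ≥ 0 }. The bracket depth fixes n, and the derivation is forced at every step.

Unambiguous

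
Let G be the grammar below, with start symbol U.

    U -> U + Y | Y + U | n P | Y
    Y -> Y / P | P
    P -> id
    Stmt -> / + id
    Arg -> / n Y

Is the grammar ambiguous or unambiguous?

Ambiguous

Witness: id + id

Derivation 1: U ⇒ U + Y ⇒ Y + Y ⇒ P + Y ⇒ id + Y ⇒ id + P ⇒ id + id
Derivation 2: U ⇒ Y + U ⇒ P + U ⇒ id + U ⇒ id + Y ⇒ id + P ⇒ id + id

Two distinct leftmost derivations for the same string.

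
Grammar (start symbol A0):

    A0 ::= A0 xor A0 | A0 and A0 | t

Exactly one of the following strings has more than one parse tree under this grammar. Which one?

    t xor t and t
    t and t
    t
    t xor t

t xor t and t

t xor t and t: 2 trees
t and t: 1 tree
t: 1 tree
t xor t: 1 tree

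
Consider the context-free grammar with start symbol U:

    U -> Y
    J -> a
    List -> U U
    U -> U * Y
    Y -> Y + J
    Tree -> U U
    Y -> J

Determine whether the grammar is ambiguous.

Only U, Y, J are reachable from U; ignoring the rest: U → U * Y | Y  ;  Y → Y + J | J  — a left-associative chain with J at the bottom. Each string factors uniquely by precedence.

Unambiguous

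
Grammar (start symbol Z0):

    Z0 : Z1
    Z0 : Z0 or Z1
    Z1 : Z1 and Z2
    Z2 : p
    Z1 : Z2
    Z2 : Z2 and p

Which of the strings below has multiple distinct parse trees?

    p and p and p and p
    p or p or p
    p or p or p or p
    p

p and p and p and p: 8 trees
p or p or p: 1 tree
p or p or p or p: 1 tree
p: 1 tree

p and p and p and p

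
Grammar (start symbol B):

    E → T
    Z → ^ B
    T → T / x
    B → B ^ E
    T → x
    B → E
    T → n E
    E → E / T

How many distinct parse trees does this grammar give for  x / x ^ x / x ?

Parse trees for x / x ^ x / x:
  [B [B [E [T [T x] / x]]] ^ [E [T [T x] / x]]]
  [B [B [E [T [T x] / x]]] ^ [E [E [T x]] / [T x]]]
  [B [B [E [E [T x]] / [T x]]] ^ [E [T [T x] / x]]]
  [B [B [E [E [T x]] / [T x]]] ^ [E [E [T x]] / [T x]]]

4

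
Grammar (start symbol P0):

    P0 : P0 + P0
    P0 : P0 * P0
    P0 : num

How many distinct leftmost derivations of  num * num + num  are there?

2

Parse trees for num * num + num:
  [P0 [P0 [P0 num] * [P0 num]] + [P0 num]]
  [P0 [P0 num] * [P0 [P0 num] + [P0 num]]]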